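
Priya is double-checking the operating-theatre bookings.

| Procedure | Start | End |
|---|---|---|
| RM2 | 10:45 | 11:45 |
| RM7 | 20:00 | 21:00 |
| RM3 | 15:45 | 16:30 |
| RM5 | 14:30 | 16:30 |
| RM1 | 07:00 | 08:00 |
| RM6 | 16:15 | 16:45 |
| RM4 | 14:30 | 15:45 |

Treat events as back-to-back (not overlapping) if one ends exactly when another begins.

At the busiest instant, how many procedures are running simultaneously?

3

Walk through starts and ends in time order (an end at T is processed before a start at T):
07:00 start RM1 → 1
08:00 end RM1 → 0
10:45 start RM2 → 1
11:45 end RM2 → 0
14:30 start RM4 → 1
14:30 start RM5 → 2
15:45 end RM4 → 1
15:45 start RM3 → 2
16:15 start RM6 → 3
16:30 end RM3 → 2
16:30 end RM5 → 1
16:45 end RM6 → 0
20:00 start RM7 → 1
21:00 end RM7 → 0
Peak is 3, at 16:15 (RM3, RM5, RM6).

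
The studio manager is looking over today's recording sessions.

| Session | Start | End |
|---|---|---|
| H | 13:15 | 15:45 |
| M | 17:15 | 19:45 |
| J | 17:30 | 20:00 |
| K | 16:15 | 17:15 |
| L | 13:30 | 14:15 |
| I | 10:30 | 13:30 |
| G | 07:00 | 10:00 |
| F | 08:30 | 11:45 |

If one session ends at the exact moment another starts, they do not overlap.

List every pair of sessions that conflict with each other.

F & G, F & I, H & I, H & L, J & M

Two intervals overlap when each starts before the other ends.
Sorted by start: G, F, I, H, L, K, M, J.
F starts before G ends → G and F overlap.
I starts after G ends, so nothing later overlaps G either.
I starts before F ends → F and I overlap.
H starts after F ends, so nothing later overlaps F either.
H starts before I ends → I and H overlap.
L starts exactly when I ends (back-to-back, no overlap), so nothing later overlaps I either.
L starts before H ends → H and L overlap.
K starts after H ends, so nothing later overlaps H either.
K starts after L ends, so nothing later overlaps L either.
M starts exactly when K ends (back-to-back, no overlap), so nothing later overlaps K either.
J starts before M ends → M and J overlap.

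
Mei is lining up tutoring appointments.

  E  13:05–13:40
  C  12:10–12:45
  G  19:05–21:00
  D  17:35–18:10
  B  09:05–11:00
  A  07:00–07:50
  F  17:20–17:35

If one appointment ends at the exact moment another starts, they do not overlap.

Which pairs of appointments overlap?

Check each pair: they overlap iff neither finishes before the other starts.
Sorted by start: A, B, C, E, F, D, G.
B starts after A ends, so A has no further overlaps.
C starts after B ends, so B has no further overlaps.
E starts after C ends, so C has no further overlaps.
F starts after E ends, so E has no further overlaps.
D starts exactly when F ends (back-to-back, no overlap), so F has no further overlaps.
G starts after D ends.

none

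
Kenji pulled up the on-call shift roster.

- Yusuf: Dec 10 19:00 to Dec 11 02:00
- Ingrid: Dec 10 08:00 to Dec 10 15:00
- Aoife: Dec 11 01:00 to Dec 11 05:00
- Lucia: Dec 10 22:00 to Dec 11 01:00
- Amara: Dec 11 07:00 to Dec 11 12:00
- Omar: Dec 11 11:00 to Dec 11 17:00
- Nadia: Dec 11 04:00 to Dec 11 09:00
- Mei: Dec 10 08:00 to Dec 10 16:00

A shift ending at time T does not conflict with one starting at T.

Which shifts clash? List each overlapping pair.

Amara & Nadia, Amara & Omar, Aoife & Nadia, Aoife & Yusuf, Ingrid & Mei, Lucia & Yusuf

Check each pair: they overlap iff neither finishes before the other starts.
Sorted by start: Ingrid, Mei, Yusuf, Lucia, Aoife, Nadia, Amara, Omar.
Mei starts before Ingrid ends → Ingrid and Mei overlap.
Yusuf starts after Ingrid ends, so nothing later overlaps Ingrid either.
Yusuf starts after Mei ends, so nothing later overlaps Mei either.
Lucia starts before Yusuf ends → Yusuf and Lucia overlap.
Aoife starts before Yusuf ends → Yusuf and Aoife overlap.
Nadia starts after Yusuf ends, so nothing later overlaps Yusuf either.
Aoife starts exactly when Lucia ends (back-to-back, no overlap), so nothing later overlaps Lucia either.
Nadia starts before Aoife ends → Aoife and Nadia overlap.
Amara starts after Aoife ends, so nothing later overlaps Aoife either.
Amara starts before Nadia ends → Nadia and Amara overlap.
Omar starts after Nadia ends.
Omar starts before Amara ends → Amara and Omar overlap.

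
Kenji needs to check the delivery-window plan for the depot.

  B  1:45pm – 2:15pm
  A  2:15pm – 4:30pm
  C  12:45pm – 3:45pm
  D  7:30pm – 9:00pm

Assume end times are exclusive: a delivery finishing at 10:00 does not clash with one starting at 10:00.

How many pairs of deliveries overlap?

2

Sorted by start: C, B, A, D.
B starts before C ends → C and B overlap.
A starts before C ends → C and A overlap.
D starts after C ends.
A starts exactly when B ends (back-to-back, no overlap) — done with B.
D starts after A ends.
Overlapping pairs: A & C, B & C — 2 in total.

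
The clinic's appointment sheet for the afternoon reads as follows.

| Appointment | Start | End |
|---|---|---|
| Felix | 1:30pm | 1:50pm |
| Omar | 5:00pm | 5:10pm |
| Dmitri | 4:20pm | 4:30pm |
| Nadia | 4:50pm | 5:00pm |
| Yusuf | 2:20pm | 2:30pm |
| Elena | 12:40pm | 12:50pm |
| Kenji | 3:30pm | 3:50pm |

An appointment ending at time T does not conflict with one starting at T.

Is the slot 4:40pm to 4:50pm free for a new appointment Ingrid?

Elena: ends 12:50pm at or before Ingrid starts 4:40pm → clear.
Felix: ends 1:50pm at or before Ingrid starts 4:40pm → clear.
Yusuf: ends 2:30pm at or before Ingrid starts 4:40pm → clear.
Kenji: ends 3:50pm at or before Ingrid starts 4:40pm → clear.
Dmitri: ends 4:30pm at or before Ingrid starts 4:40pm → clear.
Nadia: starts 4:50pm at or after Ingrid ends 4:50pm → clear.
Omar: starts 5:00pm at or after Ingrid ends 4:50pm → clear.

Yes — the slot is free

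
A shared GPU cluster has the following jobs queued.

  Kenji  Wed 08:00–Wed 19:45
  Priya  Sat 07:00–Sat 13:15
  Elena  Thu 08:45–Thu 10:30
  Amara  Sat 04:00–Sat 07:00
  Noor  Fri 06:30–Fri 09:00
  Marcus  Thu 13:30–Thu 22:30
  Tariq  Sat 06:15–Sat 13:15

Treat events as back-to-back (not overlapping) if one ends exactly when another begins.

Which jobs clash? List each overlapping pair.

Amara & Tariq, Priya & Tariq

Check each pair: they overlap iff neither finishes before the other starts.
Sorted by start: Kenji, Elena, Marcus, Noor, Amara, Tariq, Priya.
Elena starts after Kenji ends, so nothing later overlaps Kenji either.
Marcus starts after Elena ends, so nothing later overlaps Elena either.
Noor starts after Marcus ends, so nothing later overlaps Marcus either.
Amara starts after Noor ends, so nothing later overlaps Noor either.
Tariq starts before Amara ends → Amara and Tariq overlap.
Priya starts exactly when Amara ends (back-to-back, no overlap).
Priya starts before Tariq ends → Tariq and Priya overlap.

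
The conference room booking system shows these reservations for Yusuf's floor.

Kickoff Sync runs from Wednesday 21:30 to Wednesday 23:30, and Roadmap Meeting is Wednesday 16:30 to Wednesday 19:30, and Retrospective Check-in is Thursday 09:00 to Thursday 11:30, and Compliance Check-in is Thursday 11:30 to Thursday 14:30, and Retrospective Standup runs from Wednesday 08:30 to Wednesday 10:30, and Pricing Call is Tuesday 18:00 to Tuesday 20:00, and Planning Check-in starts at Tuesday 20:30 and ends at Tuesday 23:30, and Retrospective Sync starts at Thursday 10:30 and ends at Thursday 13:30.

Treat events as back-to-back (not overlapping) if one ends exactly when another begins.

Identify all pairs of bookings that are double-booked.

Sorted by start: Pricing Call, Planning Check-in, Retrospective Standup, Roadmap Meeting, Kickoff Sync, Retrospective Check-in, Retrospective Sync, Compliance Check-in.
Planning Check-in starts after Pricing Call ends, so Pricing Call has no further overlaps.
Retrospective Standup starts after Planning Check-in ends, so Planning Check-in has no further overlaps.
Roadmap Meeting starts after Retrospective Standup ends, so Retrospective Standup has no further overlaps.
Kickoff Sync starts after Roadmap Meeting ends, so Roadmap Meeting has no further overlaps.
Retrospective Check-in starts after Kickoff Sync ends, so Kickoff Sync has no further overlaps.
Retrospective Sync starts before Retrospective Check-in ends → Retrospective Check-in and Retrospective Sync overlap.
Compliance Check-in starts exactly when Retrospective Check-in ends (back-to-back, no overlap).
Compliance Check-in starts before Retrospective Sync ends → Retrospective Sync and Compliance Check-in overlap.

Compliance Check-in & Retrospective Sync, Retrospective Check-in & Retrospective Sync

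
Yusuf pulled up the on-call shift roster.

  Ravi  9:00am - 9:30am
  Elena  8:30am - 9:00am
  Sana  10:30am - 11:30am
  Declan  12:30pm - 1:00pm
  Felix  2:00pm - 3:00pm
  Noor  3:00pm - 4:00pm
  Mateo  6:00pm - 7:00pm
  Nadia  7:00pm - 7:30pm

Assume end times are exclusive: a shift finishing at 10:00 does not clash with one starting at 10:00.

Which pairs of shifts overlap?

Sorted by start: Elena, Ravi, Sana, Declan, Felix, Noor, Mateo, Nadia.
Ravi starts exactly when Elena ends (back-to-back, no overlap) — done with Elena.
Sana starts after Ravi ends — done with Ravi.
Declan starts after Sana ends — done with Sana.
Felix starts after Declan ends — done with Declan.
Noor starts exactly when Felix ends (back-to-back, no overlap) — done with Felix.
Mateo starts after Noor ends — done with Noor.
Nadia starts exactly when Mateo ends (back-to-back, no overlap).

no conflicts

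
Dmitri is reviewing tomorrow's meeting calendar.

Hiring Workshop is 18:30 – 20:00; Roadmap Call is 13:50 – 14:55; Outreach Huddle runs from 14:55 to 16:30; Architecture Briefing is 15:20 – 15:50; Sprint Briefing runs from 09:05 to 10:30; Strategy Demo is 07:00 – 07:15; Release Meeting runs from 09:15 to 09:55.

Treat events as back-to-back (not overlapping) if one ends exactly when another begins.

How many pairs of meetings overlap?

2

Sorted by start: Strategy Demo, Sprint Briefing, Release Meeting, Roadmap Call, Outreach Huddle, Architecture Briefing, Hiring Workshop.
Sprint Briefing starts after Strategy Demo ends; Strategy Demo is clear from here.
Release Meeting starts before Sprint Briefing ends → Sprint Briefing and Release Meeting overlap.
Roadmap Call starts after Sprint Briefing ends; Sprint Briefing is clear from here.
Roadmap Call starts after Release Meeting ends; Release Meeting is clear from here.
Outreach Huddle starts exactly when Roadmap Call ends (back-to-back, no overlap); Roadmap Call is clear from here.
Architecture Briefing starts before Outreach Huddle ends → Outreach Huddle and Architecture Briefing overlap.
Hiring Workshop starts after Outreach Huddle ends.
Hiring Workshop starts after Architecture Briefing ends.
Overlapping pairs: Architecture Briefing & Outreach Huddle, Release Meeting & Sprint Briefing — 2 in total.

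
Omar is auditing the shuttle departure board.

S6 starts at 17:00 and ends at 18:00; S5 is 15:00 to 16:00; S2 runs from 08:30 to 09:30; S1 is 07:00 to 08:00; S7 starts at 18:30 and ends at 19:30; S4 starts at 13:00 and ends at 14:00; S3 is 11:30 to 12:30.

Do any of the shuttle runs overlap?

Sorted by start: S1, S2, S3, S4, S5, S6, S7.
S2 starts after S1 ends; S1 is clear from here.
S3 starts after S2 ends; S2 is clear from here.
S4 starts after S3 ends; S3 is clear from here.
S5 starts after S4 ends; S4 is clear from here.
S6 starts after S5 ends; S5 is clear from here.
S7 starts after S6 ends.
Every pair is clear; the schedule has no overlaps.

No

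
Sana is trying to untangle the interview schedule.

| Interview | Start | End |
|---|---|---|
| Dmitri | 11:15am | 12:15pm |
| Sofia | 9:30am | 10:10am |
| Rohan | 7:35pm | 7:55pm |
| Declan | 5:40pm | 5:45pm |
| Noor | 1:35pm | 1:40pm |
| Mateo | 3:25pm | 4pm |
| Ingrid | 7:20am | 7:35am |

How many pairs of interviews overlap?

Sorted by start: Ingrid, Sofia, Dmitri, Noor, Mateo, Declan, Rohan.
Sofia starts after Ingrid ends; Ingrid is clear from here.
Dmitri starts after Sofia ends; Sofia is clear from here.
Noor starts after Dmitri ends; Dmitri is clear from here.
Mateo starts after Noor ends; Noor is clear from here.
Declan starts after Mateo ends; Mateo is clear from here.
Rohan starts after Declan ends.
No pair overlaps.

0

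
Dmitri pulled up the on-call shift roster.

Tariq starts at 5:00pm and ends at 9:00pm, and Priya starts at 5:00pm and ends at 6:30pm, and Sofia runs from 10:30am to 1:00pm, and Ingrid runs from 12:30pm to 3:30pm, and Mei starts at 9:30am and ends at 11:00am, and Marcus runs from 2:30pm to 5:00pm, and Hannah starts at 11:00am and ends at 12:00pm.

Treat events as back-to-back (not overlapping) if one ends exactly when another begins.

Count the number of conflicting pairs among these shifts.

Two intervals overlap when each starts before the other ends.
Sorted by start: Mei, Sofia, Hannah, Ingrid, Marcus, Tariq, Priya.
Sofia starts before Mei ends → Mei and Sofia overlap.
Hannah starts exactly when Mei ends (back-to-back, no overlap) — done with Mei.
Hannah starts before Sofia ends → Sofia and Hannah overlap.
Ingrid starts before Sofia ends → Sofia and Ingrid overlap.
Marcus starts after Sofia ends — done with Sofia.
Ingrid starts after Hannah ends — done with Hannah.
Marcus starts before Ingrid ends → Ingrid and Marcus overlap.
Tariq starts after Ingrid ends — done with Ingrid.
Tariq starts exactly when Marcus ends (back-to-back, no overlap) — done with Marcus.
Priya starts before Tariq ends → Tariq and Priya overlap.
Overlapping pairs: Hannah & Sofia, Ingrid & Marcus, Ingrid & Sofia, Mei & Sofia, Priya & Tariq — 5 in total.

5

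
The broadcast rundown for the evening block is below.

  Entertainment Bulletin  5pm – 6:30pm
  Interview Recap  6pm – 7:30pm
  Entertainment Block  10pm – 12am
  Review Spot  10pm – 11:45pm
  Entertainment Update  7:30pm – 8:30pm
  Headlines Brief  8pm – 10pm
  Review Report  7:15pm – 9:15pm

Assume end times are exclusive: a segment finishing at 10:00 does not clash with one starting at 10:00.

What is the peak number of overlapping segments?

Sweep the timeline, counting +1 at each start and −1 at each end (ends before starts at a tie):
5pm start Entertainment Bulletin → 1
6pm start Interview Recap → 2
6:30pm end Entertainment Bulletin → 1
7:15pm start Review Report → 2
7:30pm end Interview Recap → 1
7:30pm start Entertainment Update → 2
8pm start Headlines Brief → 3
8:30pm end Entertainment Update → 2
9:15pm end Review Report → 1
10pm end Headlines Brief → 0
10pm start Entertainment Block → 1
10pm start Review Spot → 2
11:45pm end Review Spot → 1
12am end Entertainment Block → 0
Peak is 3, at 8pm (Entertainment Update, Headlines Brief, Review Report).

3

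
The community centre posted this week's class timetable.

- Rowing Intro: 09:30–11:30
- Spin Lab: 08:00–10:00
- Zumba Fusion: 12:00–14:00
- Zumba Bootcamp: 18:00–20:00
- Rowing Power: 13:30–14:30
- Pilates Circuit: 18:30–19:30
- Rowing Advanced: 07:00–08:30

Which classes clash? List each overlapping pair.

Pilates Circuit & Zumba Bootcamp, Rowing Advanced & Spin Lab, Rowing Intro & Spin Lab, Rowing Power & Zumba Fusion

Sorted by start: Rowing Advanced, Spin Lab, Rowing Intro, Zumba Fusion, Rowing Power, Zumba Bootcamp, Pilates Circuit.
Spin Lab starts before Rowing Advanced ends → Rowing Advanced and Spin Lab overlap.
Rowing Intro starts after Rowing Advanced ends — done with Rowing Advanced.
Rowing Intro starts before Spin Lab ends → Spin Lab and Rowing Intro overlap.
Zumba Fusion starts after Spin Lab ends — done with Spin Lab.
Zumba Fusion starts after Rowing Intro ends — done with Rowing Intro.
Rowing Power starts before Zumba Fusion ends → Zumba Fusion and Rowing Power overlap.
Zumba Bootcamp starts after Zumba Fusion ends — done with Zumba Fusion.
Zumba Bootcamp starts after Rowing Power ends — done with Rowing Power.
Pilates Circuit starts before Zumba Bootcamp ends → Zumba Bootcamp and Pilates Circuit overlap.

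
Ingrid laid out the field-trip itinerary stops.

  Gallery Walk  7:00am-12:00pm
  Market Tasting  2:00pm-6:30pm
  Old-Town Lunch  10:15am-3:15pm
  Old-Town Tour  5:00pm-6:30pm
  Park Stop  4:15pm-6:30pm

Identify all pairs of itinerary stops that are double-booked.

Sorted by start: Gallery Walk, Old-Town Lunch, Market Tasting, Park Stop, Old-Town Tour.
Old-Town Lunch starts before Gallery Walk ends → Gallery Walk and Old-Town Lunch overlap.
Market Tasting starts after Gallery Walk ends; Gallery Walk is clear from here.
Market Tasting starts before Old-Town Lunch ends → Old-Town Lunch and Market Tasting overlap.
Park Stop starts after Old-Town Lunch ends; Old-Town Lunch is clear from here.
Park Stop starts before Market Tasting ends → Market Tasting and Park Stop overlap.
Old-Town Tour starts before Market Tasting ends → Market Tasting and Old-Town Tour overlap.
Old-Town Tour starts before Park Stop ends → Park Stop and Old-Town Tour overlap.

Gallery Walk & Old-Town Lunch, Market Tasting & Old-Town Lunch, Market Tasting & Old-Town Tour, Market Tasting & Park Stop, Old-Town Tour & Park Stop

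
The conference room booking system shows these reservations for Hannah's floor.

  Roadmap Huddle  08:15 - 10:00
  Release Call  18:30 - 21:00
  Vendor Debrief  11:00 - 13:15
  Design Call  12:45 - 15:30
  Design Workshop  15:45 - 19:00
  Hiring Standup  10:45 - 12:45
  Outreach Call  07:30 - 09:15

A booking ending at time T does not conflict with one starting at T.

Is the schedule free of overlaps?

Sorted by start: Outreach Call, Roadmap Huddle, Hiring Standup, Vendor Debrief, Design Call, Design Workshop, Release Call.
Roadmap Huddle starts before Outreach Call ends → Outreach Call and Roadmap Huddle overlap.
That's a conflict, so the schedule is not conflict-free.

No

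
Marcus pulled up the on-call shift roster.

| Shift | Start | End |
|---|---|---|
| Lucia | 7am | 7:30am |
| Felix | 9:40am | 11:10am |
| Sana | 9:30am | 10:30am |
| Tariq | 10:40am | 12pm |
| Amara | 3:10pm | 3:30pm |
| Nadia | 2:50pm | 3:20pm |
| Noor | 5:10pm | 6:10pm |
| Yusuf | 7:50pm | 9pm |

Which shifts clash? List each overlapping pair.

Amara & Nadia, Felix & Sana, Felix & Tariq

Sorted by start: Lucia, Sana, Felix, Tariq, Nadia, Amara, Noor, Yusuf.
Sana starts after Lucia ends, so nothing later overlaps Lucia either.
Felix starts before Sana ends → Sana and Felix overlap.
Tariq starts after Sana ends, so nothing later overlaps Sana either.
Tariq starts before Felix ends → Felix and Tariq overlap.
Nadia starts after Felix ends, so nothing later overlaps Felix either.
Nadia starts after Tariq ends, so nothing later overlaps Tariq either.
Amara starts before Nadia ends → Nadia and Amara overlap.
Noor starts after Nadia ends, so nothing later overlaps Nadia either.
Noor starts after Amara ends, so nothing later overlaps Amara either.
Yusuf starts after Noor ends.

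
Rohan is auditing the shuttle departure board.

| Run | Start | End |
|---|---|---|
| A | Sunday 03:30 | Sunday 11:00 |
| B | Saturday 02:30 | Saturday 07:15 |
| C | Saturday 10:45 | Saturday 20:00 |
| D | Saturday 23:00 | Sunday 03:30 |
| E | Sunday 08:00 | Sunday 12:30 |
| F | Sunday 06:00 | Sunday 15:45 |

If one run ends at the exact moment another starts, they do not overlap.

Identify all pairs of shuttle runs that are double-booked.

A & E, A & F, E & F

Two intervals overlap when each starts before the other ends.
Sorted by start: B, C, D, A, F, E.
C starts after B ends; B is clear from here.
D starts after C ends; C is clear from here.
A starts exactly when D ends (back-to-back, no overlap); D is clear from here.
F starts before A ends → A and F overlap.
E starts before A ends → A and E overlap.
E starts before F ends → F and E overlap.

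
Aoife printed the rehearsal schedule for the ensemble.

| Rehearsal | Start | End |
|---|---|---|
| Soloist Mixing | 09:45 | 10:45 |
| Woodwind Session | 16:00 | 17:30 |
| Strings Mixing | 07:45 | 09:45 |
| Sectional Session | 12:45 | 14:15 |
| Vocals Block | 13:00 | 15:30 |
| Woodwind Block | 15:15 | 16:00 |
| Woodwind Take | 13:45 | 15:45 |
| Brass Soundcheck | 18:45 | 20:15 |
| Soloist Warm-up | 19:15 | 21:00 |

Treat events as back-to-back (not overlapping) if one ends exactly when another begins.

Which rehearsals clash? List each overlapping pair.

Sorted by start: Strings Mixing, Soloist Mixing, Sectional Session, Vocals Block, Woodwind Take, Woodwind Block, Woodwind Session, Brass Soundcheck, Soloist Warm-up.
Soloist Mixing starts exactly when Strings Mixing ends (back-to-back, no overlap) — done with Strings Mixing.
Sectional Session starts after Soloist Mixing ends — done with Soloist Mixing.
Vocals Block starts before Sectional Session ends → Sectional Session and Vocals Block overlap.
Woodwind Take starts before Sectional Session ends → Sectional Session and Woodwind Take overlap.
Woodwind Block starts after Sectional Session ends — done with Sectional Session.
Woodwind Take starts before Vocals Block ends → Vocals Block and Woodwind Take overlap.
Woodwind Block starts before Vocals Block ends → Vocals Block and Woodwind Block overlap.
Woodwind Session starts after Vocals Block ends — done with Vocals Block.
Woodwind Block starts before Woodwind Take ends → Woodwind Take and Woodwind Block overlap.
Woodwind Session starts after Woodwind Take ends — done with Woodwind Take.
Woodwind Session starts exactly when Woodwind Block ends (back-to-back, no overlap) — done with Woodwind Block.
Brass Soundcheck starts after Woodwind Session ends — done with Woodwind Session.
Soloist Warm-up starts before Brass Soundcheck ends → Brass Soundcheck and Soloist Warm-up overlap.

Brass Soundcheck & Soloist Warm-up, Sectional Session & Vocals Block, Sectional Session & Woodwind Take, Vocals Block & Woodwind Block, Vocals Block & Woodwind Take, Woodwind Block & Woodwind Take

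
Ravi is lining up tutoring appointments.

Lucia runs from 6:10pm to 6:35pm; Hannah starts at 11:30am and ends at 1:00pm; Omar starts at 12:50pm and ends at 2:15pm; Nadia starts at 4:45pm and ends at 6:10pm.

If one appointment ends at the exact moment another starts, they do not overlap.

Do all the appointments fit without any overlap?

No

Sorted by start: Hannah, Omar, Nadia, Lucia.
Omar starts before Hannah ends → Hannah and Omar overlap.
That's a conflict, so the schedule is not conflict-free.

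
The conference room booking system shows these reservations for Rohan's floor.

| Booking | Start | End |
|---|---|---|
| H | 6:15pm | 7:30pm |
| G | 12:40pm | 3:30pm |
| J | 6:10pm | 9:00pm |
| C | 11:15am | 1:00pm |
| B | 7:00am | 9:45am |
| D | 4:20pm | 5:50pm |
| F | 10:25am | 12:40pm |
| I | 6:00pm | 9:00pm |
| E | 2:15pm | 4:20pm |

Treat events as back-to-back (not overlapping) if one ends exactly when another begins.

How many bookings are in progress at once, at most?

Sort all start/end points and keep a running count:
7:00am start B → 1
9:45am end B → 0
10:25am start F → 1
11:15am start C → 2
12:40pm end F → 1
12:40pm start G → 2
1:00pm end C → 1
2:15pm start E → 2
3:30pm end G → 1
4:20pm end E → 0
4:20pm start D → 1
5:50pm end D → 0
6:00pm start I → 1
6:10pm start J → 2
6:15pm start H → 3
7:30pm end H → 2
9:00pm end I → 1
9:00pm end J → 0
Peak is 3, at 6:15pm (H, I, J).

3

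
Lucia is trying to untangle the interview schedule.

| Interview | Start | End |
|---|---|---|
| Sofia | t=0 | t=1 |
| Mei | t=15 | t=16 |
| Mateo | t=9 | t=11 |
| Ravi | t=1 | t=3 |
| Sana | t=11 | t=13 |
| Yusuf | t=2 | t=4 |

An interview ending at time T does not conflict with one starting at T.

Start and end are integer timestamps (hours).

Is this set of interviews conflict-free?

No

Check each pair: they overlap iff neither finishes before the other starts.
Sorted by start: Sofia, Ravi, Yusuf, Mateo, Sana, Mei.
Ravi starts exactly when Sofia ends (back-to-back, no overlap), so Sofia has no further overlaps.
Yusuf starts before Ravi ends → Ravi and Yusuf overlap.
That's a conflict, so the schedule is not conflict-free.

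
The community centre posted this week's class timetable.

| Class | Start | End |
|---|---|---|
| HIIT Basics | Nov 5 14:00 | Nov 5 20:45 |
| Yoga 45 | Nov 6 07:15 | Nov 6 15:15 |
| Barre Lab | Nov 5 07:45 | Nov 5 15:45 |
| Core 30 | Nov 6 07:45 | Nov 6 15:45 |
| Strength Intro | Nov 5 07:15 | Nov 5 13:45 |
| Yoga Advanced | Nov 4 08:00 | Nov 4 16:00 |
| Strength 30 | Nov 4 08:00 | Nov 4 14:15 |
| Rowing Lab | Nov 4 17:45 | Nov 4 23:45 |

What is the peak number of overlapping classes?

Walk through starts and ends in time order (an end at T is processed before a start at T):
Nov 4 08:00 start Strength 30 → 1
Nov 4 08:00 start Yoga Advanced → 2
Nov 4 14:15 end Strength 30 → 1
Nov 4 16:00 end Yoga Advanced → 0
Nov 4 17:45 start Rowing Lab → 1
Nov 4 23:45 end Rowing Lab → 0
Nov 5 07:15 start Strength Intro → 1
Nov 5 07:45 start Barre Lab → 2
Nov 5 13:45 end Strength Intro → 1
Nov 5 14:00 start HIIT Basics → 2
Nov 5 15:45 end Barre Lab → 1
Nov 5 20:45 end HIIT Basics → 0
Nov 6 07:15 start Yoga 45 → 1
Nov 6 07:45 start Core 30 → 2
Nov 6 15:15 end Yoga 45 → 1
Nov 6 15:45 end Core 30 → 0
Peak is 2, at Nov 4 08:00 (Strength 30, Yoga Advanced).

2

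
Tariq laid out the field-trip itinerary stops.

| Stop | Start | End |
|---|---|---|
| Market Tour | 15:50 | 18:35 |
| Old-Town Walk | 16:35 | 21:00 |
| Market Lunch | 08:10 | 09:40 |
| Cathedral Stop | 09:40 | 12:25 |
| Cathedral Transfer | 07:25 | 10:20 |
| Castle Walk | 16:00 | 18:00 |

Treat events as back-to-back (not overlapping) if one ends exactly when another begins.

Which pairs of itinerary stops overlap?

Castle Walk & Market Tour, Castle Walk & Old-Town Walk, Cathedral Stop & Cathedral Transfer, Cathedral Transfer & Market Lunch, Market Tour & Old-Town Walk

Sorted by start: Cathedral Transfer, Market Lunch, Cathedral Stop, Market Tour, Castle Walk, Old-Town Walk.
Market Lunch starts before Cathedral Transfer ends → Cathedral Transfer and Market Lunch overlap.
Cathedral Stop starts before Cathedral Transfer ends → Cathedral Transfer and Cathedral Stop overlap.
Market Tour starts after Cathedral Transfer ends, so Cathedral Transfer has no further overlaps.
Cathedral Stop starts exactly when Market Lunch ends (back-to-back, no overlap), so Market Lunch has no further overlaps.
Market Tour starts after Cathedral Stop ends, so Cathedral Stop has no further overlaps.
Castle Walk starts before Market Tour ends → Market Tour and Castle Walk overlap.
Old-Town Walk starts before Market Tour ends → Market Tour and Old-Town Walk overlap.
Old-Town Walk starts before Castle Walk ends → Castle Walk and Old-Town Walk overlap.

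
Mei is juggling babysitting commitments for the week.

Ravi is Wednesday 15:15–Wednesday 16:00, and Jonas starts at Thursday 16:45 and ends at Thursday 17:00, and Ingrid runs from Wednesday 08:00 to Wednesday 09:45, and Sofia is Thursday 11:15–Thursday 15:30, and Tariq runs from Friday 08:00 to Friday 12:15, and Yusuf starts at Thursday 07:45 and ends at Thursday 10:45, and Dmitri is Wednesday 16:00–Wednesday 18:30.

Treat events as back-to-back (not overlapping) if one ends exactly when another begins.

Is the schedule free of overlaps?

Yes

Sorted by start: Ingrid, Ravi, Dmitri, Yusuf, Sofia, Jonas, Tariq.
Ravi starts after Ingrid ends; Ingrid is clear from here.
Dmitri starts exactly when Ravi ends (back-to-back, no overlap); Ravi is clear from here.
Yusuf starts after Dmitri ends; Dmitri is clear from here.
Sofia starts after Yusuf ends; Yusuf is clear from here.
Jonas starts after Sofia ends; Sofia is clear from here.
Tariq starts after Jonas ends.
Every pair is clear; the schedule has no overlaps.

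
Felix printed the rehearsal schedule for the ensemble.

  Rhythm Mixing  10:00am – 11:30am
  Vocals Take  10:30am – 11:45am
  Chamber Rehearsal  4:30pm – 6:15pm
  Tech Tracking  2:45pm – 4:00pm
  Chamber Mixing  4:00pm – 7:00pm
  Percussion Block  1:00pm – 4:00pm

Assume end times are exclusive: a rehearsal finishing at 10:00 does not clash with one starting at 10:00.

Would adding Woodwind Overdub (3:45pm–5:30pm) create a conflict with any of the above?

Yes — it overlaps Chamber Mixing, Chamber Rehearsal, Percussion Block, Tech Tracking

Rhythm Mixing: ends 11:30am at or before Woodwind Overdub starts 3:45pm → clear.
Vocals Take: ends 11:45am at or before Woodwind Overdub starts 3:45pm → clear.
Percussion Block: starts 1:00pm before Woodwind Overdub ends 5:30pm, and ends 4:00pm after Woodwind Overdub starts 3:45pm → overlap.
Tech Tracking: starts 2:45pm before Woodwind Overdub ends 5:30pm, and ends 4:00pm after Woodwind Overdub starts 3:45pm → overlap.
Chamber Mixing: starts 4:00pm before Woodwind Overdub ends 5:30pm, and ends 7:00pm after Woodwind Overdub starts 3:45pm → overlap.
Chamber Rehearsal: starts 4:30pm before Woodwind Overdub ends 5:30pm, and ends 6:15pm after Woodwind Overdub starts 3:45pm → overlap.
Woodwind Overdub overlaps Chamber Mixing, Percussion Block, Chamber Rehearsal, Tech Tracking.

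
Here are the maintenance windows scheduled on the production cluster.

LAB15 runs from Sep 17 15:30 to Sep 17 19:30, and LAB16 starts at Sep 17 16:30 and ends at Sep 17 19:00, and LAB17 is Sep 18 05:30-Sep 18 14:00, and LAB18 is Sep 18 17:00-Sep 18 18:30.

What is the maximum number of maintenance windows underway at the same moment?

2

Walk through starts and ends in time order (an end at T is processed before a start at T):
Sep 17 15:30 start LAB15 → 1
Sep 17 16:30 start LAB16 → 2
Sep 17 19:00 end LAB16 → 1
Sep 17 19:30 end LAB15 → 0
Sep 18 05:30 start LAB17 → 1
Sep 18 14:00 end LAB17 → 0
Sep 18 17:00 start LAB18 → 1
Sep 18 18:30 end LAB18 → 0
Peak is 2, at Sep 17 16:30 (LAB15, LAB16).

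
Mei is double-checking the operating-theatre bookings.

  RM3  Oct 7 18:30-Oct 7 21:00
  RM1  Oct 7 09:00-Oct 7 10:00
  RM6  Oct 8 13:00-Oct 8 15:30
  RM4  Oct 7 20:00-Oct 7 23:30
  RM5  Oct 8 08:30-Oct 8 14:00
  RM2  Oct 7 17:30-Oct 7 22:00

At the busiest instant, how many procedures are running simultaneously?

3

Walk through starts and ends in time order (an end at T is processed before a start at T):
Oct 7 09:00 start RM1 → 1
Oct 7 10:00 end RM1 → 0
Oct 7 17:30 start RM2 → 1
Oct 7 18:30 start RM3 → 2
Oct 7 20:00 start RM4 → 3
Oct 7 21:00 end RM3 → 2
Oct 7 22:00 end RM2 → 1
Oct 7 23:30 end RM4 → 0
Oct 8 08:30 start RM5 → 1
Oct 8 13:00 start RM6 → 2
Oct 8 14:00 end RM5 → 1
Oct 8 15:30 end RM6 → 0
Peak is 3, at Oct 7 20:00 (RM2, RM3, RM4).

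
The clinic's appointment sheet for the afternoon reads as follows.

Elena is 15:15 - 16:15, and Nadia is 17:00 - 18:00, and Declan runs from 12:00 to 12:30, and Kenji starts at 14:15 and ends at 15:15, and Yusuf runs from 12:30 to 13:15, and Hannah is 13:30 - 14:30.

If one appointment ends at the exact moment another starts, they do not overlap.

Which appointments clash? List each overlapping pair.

Sorted by start: Declan, Yusuf, Hannah, Kenji, Elena, Nadia.
Yusuf starts exactly when Declan ends (back-to-back, no overlap), so Declan has no further overlaps.
Hannah starts after Yusuf ends, so Yusuf has no further overlaps.
Kenji starts before Hannah ends → Hannah and Kenji overlap.
Elena starts after Hannah ends, so Hannah has no further overlaps.
Elena starts exactly when Kenji ends (back-to-back, no overlap), so Kenji has no further overlaps.
Nadia starts after Elena ends.

Hannah & Kenji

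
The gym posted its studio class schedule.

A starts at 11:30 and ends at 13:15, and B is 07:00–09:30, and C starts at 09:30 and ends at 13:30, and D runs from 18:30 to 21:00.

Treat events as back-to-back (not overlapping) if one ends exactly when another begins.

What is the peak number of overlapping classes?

Sort all start/end points and keep a running count:
07:00 start B → 1
09:30 end B → 0
09:30 start C → 1
11:30 start A → 2
13:15 end A → 1
13:30 end C → 0
18:30 start D → 1
21:00 end D → 0
Peak is 2, at 11:30 (A, C).

2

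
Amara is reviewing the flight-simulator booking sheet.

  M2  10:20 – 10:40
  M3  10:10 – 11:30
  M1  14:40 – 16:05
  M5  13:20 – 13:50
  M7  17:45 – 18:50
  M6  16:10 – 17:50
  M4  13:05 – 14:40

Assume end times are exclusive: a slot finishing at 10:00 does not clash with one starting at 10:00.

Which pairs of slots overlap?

M2 & M3, M4 & M5, M6 & M7

Two intervals overlap when each starts before the other ends.
Sorted by start: M3, M2, M4, M5, M1, M6, M7.
M2 starts before M3 ends → M3 and M2 overlap.
M4 starts after M3 ends, so nothing later overlaps M3 either.
M4 starts after M2 ends, so nothing later overlaps M2 either.
M5 starts before M4 ends → M4 and M5 overlap.
M1 starts exactly when M4 ends (back-to-back, no overlap), so nothing later overlaps M4 either.
M1 starts after M5 ends, so nothing later overlaps M5 either.
M6 starts after M1 ends, so nothing later overlaps M1 either.
M7 starts before M6 ends → M6 and M7 overlap.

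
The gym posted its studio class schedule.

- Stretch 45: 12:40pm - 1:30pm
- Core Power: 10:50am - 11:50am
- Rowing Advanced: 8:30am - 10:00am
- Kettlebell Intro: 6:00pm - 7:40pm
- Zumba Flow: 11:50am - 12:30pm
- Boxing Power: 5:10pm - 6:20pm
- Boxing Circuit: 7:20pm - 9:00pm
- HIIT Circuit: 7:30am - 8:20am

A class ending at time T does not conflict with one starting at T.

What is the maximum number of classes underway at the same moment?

Sweep the timeline, counting +1 at each start and −1 at each end (ends before starts at a tie):
7:30am start HIIT Circuit → 1
8:20am end HIIT Circuit → 0
8:30am start Rowing Advanced → 1
10:00am end Rowing Advanced → 0
10:50am start Core Power → 1
11:50am end Core Power → 0
11:50am start Zumba Flow → 1
12:30pm end Zumba Flow → 0
12:40pm start Stretch 45 → 1
1:30pm end Stretch 45 → 0
5:10pm start Boxing Power → 1
6:00pm start Kettlebell Intro → 2
6:20pm end Boxing Power → 1
7:20pm start Boxing Circuit → 2
7:40pm end Kettlebell Intro → 1
9:00pm end Boxing Circuit → 0
Peak is 2, at 6:00pm (Boxing Power, Kettlebell Intro).

2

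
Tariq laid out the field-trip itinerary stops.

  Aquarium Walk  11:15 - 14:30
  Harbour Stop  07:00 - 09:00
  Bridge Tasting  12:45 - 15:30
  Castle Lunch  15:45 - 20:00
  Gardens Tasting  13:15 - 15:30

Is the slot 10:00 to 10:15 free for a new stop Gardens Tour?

Yes — the slot is free

Harbour Stop: ends 09:00 at or before Gardens Tour starts 10:00 → clear.
Aquarium Walk: starts 11:15 at or after Gardens Tour ends 10:15 → clear.
Bridge Tasting: starts 12:45 at or after Gardens Tour ends 10:15 → clear.
Gardens Tasting: starts 13:15 at or after Gardens Tour ends 10:15 → clear.
Castle Lunch: starts 15:45 at or after Gardens Tour ends 10:15 → clear.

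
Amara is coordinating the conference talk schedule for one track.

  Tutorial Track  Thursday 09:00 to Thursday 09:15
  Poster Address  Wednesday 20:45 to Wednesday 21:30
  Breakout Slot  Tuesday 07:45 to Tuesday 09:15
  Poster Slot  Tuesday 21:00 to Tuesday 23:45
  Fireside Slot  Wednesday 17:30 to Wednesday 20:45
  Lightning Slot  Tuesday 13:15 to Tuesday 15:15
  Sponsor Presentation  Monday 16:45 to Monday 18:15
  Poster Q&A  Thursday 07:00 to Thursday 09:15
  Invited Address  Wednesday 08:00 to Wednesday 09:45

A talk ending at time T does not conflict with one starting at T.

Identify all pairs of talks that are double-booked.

Two intervals overlap when each starts before the other ends.
Sorted by start: Sponsor Presentation, Breakout Slot, Lightning Slot, Poster Slot, Invited Address, Fireside Slot, Poster Address, Poster Q&A, Tutorial Track.
Breakout Slot starts after Sponsor Presentation ends, so nothing later overlaps Sponsor Presentation either.
Lightning Slot starts after Breakout Slot ends, so nothing later overlaps Breakout Slot either.
Poster Slot starts after Lightning Slot ends, so nothing later overlaps Lightning Slot either.
Invited Address starts after Poster Slot ends, so nothing later overlaps Poster Slot either.
Fireside Slot starts after Invited Address ends, so nothing later overlaps Invited Address either.
Poster Address starts exactly when Fireside Slot ends (back-to-back, no overlap), so nothing later overlaps Fireside Slot either.
Poster Q&A starts after Poster Address ends, so nothing later overlaps Poster Address either.
Tutorial Track starts before Poster Q&A ends → Poster Q&A and Tutorial Track overlap.

Poster Q&A & Tutorial Track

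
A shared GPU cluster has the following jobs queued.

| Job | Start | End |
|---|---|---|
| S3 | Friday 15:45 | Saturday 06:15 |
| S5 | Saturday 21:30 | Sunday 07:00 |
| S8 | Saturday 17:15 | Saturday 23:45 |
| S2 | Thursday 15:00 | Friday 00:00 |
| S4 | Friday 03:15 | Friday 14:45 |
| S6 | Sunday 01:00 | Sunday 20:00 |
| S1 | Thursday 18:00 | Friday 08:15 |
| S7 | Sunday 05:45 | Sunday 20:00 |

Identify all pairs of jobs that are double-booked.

S1 & S2, S1 & S4, S5 & S6, S5 & S7, S5 & S8, S6 & S7

Sorted by start: S2, S1, S4, S3, S8, S5, S6, S7.
S1 starts before S2 ends → S2 and S1 overlap.
S4 starts after S2 ends, so S2 has no further overlaps.
S4 starts before S1 ends → S1 and S4 overlap.
S3 starts after S1 ends, so S1 has no further overlaps.
S3 starts after S4 ends, so S4 has no further overlaps.
S8 starts after S3 ends, so S3 has no further overlaps.
S5 starts before S8 ends → S8 and S5 overlap.
S6 starts after S8 ends, so S8 has no further overlaps.
S6 starts before S5 ends → S5 and S6 overlap.
S7 starts before S5 ends → S5 and S7 overlap.
S7 starts before S6 ends → S6 and S7 overlap.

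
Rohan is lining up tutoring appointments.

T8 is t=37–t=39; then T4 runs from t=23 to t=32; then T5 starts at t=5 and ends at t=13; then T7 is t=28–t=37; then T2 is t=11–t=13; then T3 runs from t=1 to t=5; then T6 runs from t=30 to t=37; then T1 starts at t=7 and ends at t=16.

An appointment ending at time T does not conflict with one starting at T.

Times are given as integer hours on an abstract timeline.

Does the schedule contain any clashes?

Yes

Sorted by start: T3, T5, T1, T2, T4, T7, T6, T8.
T5 starts exactly when T3 ends (back-to-back, no overlap), so T3 has no further overlaps.
T1 starts before T5 ends → T5 and T1 overlap.
That's a conflict, so the schedule is not conflict-free.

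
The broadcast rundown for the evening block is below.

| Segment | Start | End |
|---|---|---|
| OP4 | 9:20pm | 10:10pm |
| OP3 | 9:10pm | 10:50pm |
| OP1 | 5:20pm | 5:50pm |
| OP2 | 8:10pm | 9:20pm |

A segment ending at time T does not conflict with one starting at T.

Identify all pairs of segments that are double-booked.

OP2 & OP3, OP3 & OP4

Sorted by start: OP1, OP2, OP3, OP4.
OP2 starts after OP1 ends; OP1 is clear from here.
OP3 starts before OP2 ends → OP2 and OP3 overlap.
OP4 starts exactly when OP2 ends (back-to-back, no overlap).
OP4 starts before OP3 ends → OP3 and OP4 overlap.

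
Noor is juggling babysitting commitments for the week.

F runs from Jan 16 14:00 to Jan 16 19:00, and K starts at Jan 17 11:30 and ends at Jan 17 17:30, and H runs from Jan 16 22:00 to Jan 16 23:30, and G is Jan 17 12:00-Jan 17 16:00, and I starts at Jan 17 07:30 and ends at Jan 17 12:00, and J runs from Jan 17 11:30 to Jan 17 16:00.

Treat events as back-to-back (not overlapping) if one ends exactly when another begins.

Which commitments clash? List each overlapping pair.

G & J, G & K, I & J, I & K, J & K

Sorted by start: F, H, I, J, K, G.
H starts after F ends, so nothing later overlaps F either.
I starts after H ends, so nothing later overlaps H either.
J starts before I ends → I and J overlap.
K starts before I ends → I and K overlap.
G starts exactly when I ends (back-to-back, no overlap).
K starts before J ends → J and K overlap.
G starts before J ends → J and G overlap.
G starts before K ends → K and G overlap.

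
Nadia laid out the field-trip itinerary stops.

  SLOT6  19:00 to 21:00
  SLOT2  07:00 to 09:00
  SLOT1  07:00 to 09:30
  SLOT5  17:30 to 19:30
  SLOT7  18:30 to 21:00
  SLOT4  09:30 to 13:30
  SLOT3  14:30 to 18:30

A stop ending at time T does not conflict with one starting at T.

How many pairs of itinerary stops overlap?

Check each pair: they overlap iff neither finishes before the other starts.
Sorted by start: SLOT1, SLOT2, SLOT4, SLOT3, SLOT5, SLOT7, SLOT6.
SLOT2 starts before SLOT1 ends → SLOT1 and SLOT2 overlap.
SLOT4 starts exactly when SLOT1 ends (back-to-back, no overlap), so nothing later overlaps SLOT1 either.
SLOT4 starts after SLOT2 ends, so nothing later overlaps SLOT2 either.
SLOT3 starts after SLOT4 ends, so nothing later overlaps SLOT4 either.
SLOT5 starts before SLOT3 ends → SLOT3 and SLOT5 overlap.
SLOT7 starts exactly when SLOT3 ends (back-to-back, no overlap), so nothing later overlaps SLOT3 either.
SLOT7 starts before SLOT5 ends → SLOT5 and SLOT7 overlap.
SLOT6 starts before SLOT5 ends → SLOT5 and SLOT6 overlap.
SLOT6 starts before SLOT7 ends → SLOT7 and SLOT6 overlap.
Overlapping pairs: SLOT1 & SLOT2, SLOT3 & SLOT5, SLOT5 & SLOT6, SLOT5 & SLOT7, SLOT6 & SLOT7 — 5 in total.

5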